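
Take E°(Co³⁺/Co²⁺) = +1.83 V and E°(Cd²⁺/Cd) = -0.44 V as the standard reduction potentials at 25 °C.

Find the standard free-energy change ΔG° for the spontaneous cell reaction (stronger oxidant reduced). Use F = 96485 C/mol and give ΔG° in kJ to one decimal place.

Co³⁺/Co²⁺ (E° = +1.83 V) is the cathode; Cd²⁺/Cd (E° = -0.44 V) is the anode, so E°cell = +2.27 V.
Balancing electrons gives n = 2 (lcm of 1 and 2).
ΔG° = −nFE° = −(2)(96485)(+2.27) = -438,042 J = -438.0 kJ.

-438.0 kJ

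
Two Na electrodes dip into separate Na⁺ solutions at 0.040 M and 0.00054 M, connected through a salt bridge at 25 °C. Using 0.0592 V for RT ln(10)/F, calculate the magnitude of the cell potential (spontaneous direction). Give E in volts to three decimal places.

For a concentration cell E°cell = 0. The 0.040 M side is the cathode (reduction is favoured where [Na⁺] is higher).
With n = 1, E = −(0.0592/1) log([Na⁺]ₐₙ/[Na⁺]꜀ₐₜ) = −(0.0592/1) log(0.00054/0.04) = −(0.0592/1)(-1.870) = +0.111 V.

+0.111 V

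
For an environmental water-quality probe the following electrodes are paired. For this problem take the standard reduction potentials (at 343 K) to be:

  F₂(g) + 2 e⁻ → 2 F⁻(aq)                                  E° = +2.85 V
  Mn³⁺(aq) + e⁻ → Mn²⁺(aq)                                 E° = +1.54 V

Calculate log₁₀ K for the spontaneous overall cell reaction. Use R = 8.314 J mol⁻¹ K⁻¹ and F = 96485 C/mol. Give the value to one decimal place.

Cathode: F₂/F⁻; anode: Mn³⁺/Mn²⁺. E°cell = (+2.85) − (+1.54) = +1.31 V, with n = 2.
ΔG° = −nFE° = −RT ln K, so ln K = nFE°/(RT) = (2)(96485)(+1.31) / ((8.314)(343)) = 88.646.
log₁₀ K = 88.646 / ln 10 = 38.5.

38.5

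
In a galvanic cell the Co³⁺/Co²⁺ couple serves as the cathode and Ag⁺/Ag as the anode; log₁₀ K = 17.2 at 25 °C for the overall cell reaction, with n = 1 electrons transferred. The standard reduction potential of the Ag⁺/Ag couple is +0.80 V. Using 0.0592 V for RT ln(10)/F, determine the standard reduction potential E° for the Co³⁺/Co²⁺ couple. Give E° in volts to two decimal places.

E°cell = (0.0592/n)·log K = (0.0592/1)(17.2) = +1.018 V.
Since Co³⁺/Co²⁺ is the cathode and Ag⁺/Ag the anode, E°cell = E°(Co³⁺/Co²⁺) − E°(Ag⁺/Ag).
So E°(Co³⁺/Co²⁺) = E°cell + E°(Ag⁺/Ag) = +1.018 + (+0.80) = +1.82 V.

+1.82 V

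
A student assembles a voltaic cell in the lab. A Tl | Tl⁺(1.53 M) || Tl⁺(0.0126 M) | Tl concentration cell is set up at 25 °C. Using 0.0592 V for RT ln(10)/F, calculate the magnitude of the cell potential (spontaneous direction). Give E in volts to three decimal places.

+0.123 V

For a concentration cell E°cell = 0. The 1.53 M side is the cathode (reduction is favoured where [Tl⁺] is higher).
With n = 1, E = −(0.0592/1) log([Tl⁺]ₐₙ/[Tl⁺]꜀ₐₜ) = −(0.0592/1) log(0.0126/1.53) = −(0.0592/1)(-2.084) = +0.123 V.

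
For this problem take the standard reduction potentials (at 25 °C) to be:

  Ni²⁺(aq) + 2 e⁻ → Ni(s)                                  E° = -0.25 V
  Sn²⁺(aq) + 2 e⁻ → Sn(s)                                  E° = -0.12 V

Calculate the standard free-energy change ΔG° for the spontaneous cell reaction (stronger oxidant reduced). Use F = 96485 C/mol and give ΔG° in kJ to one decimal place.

Sn²⁺/Sn (E° = -0.12 V) is the cathode; Ni²⁺/Ni (E° = -0.25 V) is the anode, so E°cell = +0.13 V.
Balancing electrons gives n = 2 (lcm of 2 and 2).
ΔG° = −nFE° = −(2)(96485)(+0.13) = -25,086 J = -25.1 kJ.

-25.1 kJ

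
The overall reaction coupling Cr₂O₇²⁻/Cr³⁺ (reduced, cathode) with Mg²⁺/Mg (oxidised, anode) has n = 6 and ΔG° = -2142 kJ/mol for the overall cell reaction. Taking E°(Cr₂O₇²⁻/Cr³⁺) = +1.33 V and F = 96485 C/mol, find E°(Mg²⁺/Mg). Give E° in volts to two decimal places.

E°cell = −ΔG°/(nF) = −(-2142×10³)/((6)(96485)) = +3.700 V.
Since Cr₂O₇²⁻/Cr³⁺ is the cathode and Mg²⁺/Mg the anode, E°cell = E°(Cr₂O₇²⁻/Cr³⁺) − E°(Mg²⁺/Mg).
So E°(Mg²⁺/Mg) = E°(Cr₂O₇²⁻/Cr³⁺) − E°cell = (+1.33) − (+3.700) = -2.37 V.

-2.37 V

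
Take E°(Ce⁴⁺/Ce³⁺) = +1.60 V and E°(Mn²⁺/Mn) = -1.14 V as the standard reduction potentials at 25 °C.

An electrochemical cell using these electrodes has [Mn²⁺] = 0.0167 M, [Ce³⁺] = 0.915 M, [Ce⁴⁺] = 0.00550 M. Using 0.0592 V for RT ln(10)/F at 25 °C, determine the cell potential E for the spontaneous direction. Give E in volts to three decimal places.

Ce⁴⁺/Ce³⁺ is the cathode (higher E°), Mn²⁺/Mn the anode: E°cell = +1.60 − (-1.14) = +2.74 V, n = 2.
Overall: 2 Ce⁴⁺(aq) + Mn(s) → 2 Ce³⁺(aq) + Mn²⁺(aq)
Q = [Ce³⁺]^2·[Mn²⁺] / ([Ce⁴⁺]^2); log Q = 2.665.
E = E° − (0.0592/n) log Q = +2.74 − (0.0592/2)(2.665) = +2.661 V.

+2.661 V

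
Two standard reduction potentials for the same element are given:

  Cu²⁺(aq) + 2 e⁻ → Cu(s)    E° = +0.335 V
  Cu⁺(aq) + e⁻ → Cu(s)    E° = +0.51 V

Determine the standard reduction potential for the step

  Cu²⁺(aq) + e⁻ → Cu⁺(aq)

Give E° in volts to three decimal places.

+0.160 V

Sequential free energies add, so n₃E°₃ = n₁E°₁ + n₂E°₂.
With n₃ = 2, and the known step contributing 1×(+0.51) V, the unknown satisfies 1·E° = 2×(+0.335) − 1×(+0.51) = +0.160.
E° = +0.160 / 1 = +0.160 V.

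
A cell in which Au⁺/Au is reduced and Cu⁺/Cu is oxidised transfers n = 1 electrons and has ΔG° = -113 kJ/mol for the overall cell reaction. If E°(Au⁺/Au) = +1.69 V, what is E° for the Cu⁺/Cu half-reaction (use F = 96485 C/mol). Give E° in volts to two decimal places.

+0.52 V

E°cell = −ΔG°/(nF) = −(-113×10³)/((1)(96485)) = +1.171 V.
Since Au⁺/Au is the cathode and Cu⁺/Cu the anode, E°cell = E°(Au⁺/Au) − E°(Cu⁺/Cu).
So E°(Cu⁺/Cu) = E°(Au⁺/Au) − E°cell = (+1.69) − (+1.171) = +0.52 V.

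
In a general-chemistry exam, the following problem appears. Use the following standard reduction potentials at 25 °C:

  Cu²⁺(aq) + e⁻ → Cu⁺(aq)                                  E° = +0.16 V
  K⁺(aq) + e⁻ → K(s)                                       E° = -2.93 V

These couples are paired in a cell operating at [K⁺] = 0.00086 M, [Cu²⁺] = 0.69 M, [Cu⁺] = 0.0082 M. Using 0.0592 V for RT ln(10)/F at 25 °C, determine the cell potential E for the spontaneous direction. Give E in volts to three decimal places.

+3.385 V

Cu²⁺/Cu⁺ is the cathode (higher E°), K⁺/K the anode: E°cell = +0.16 − (-2.93) = +3.09 V, n = 1.
Overall: Cu²⁺(aq) + K(s) → Cu⁺(aq) + K⁺(aq)
Q = [Cu⁺]·[K⁺] / ([Cu²⁺]); log Q = -4.991.
E = E° − (0.0592/n) log Q = +3.09 − (0.0592/1)(-4.991) = +3.385 V.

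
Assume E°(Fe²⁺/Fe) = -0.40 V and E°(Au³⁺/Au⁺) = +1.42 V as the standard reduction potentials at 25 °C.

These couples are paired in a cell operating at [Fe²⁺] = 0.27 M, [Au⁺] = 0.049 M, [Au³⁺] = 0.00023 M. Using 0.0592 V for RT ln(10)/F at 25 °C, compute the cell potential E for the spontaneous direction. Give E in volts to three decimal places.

Au³⁺/Au⁺ is the cathode (higher E°), Fe²⁺/Fe the anode: E°cell = +1.42 − (-0.40) = +1.82 V, n = 2.
Overall: Au³⁺(aq) + Fe(s) → Au⁺(aq) + Fe²⁺(aq)
Q = [Au⁺]·[Fe²⁺] / ([Au³⁺]); log Q = 1.760.
E = E° − (0.0592/n) log Q = +1.82 − (0.0592/2)(1.760) = +1.768 V.

+1.768 V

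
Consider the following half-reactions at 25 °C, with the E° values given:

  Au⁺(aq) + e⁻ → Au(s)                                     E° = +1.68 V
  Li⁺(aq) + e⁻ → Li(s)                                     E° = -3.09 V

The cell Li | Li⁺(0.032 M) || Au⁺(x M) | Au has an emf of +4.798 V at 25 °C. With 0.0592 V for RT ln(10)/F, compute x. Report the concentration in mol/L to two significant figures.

0.095 M

Au⁺/Au is the cathode, Li⁺/Li the anode: E°cell = +4.77 V, n = 1.
Overall reaction: Au⁺(aq) + Li(s) → Au(s) + Li⁺(aq); Q = [Li⁺]^1/[Au⁺]^1.
From E = E° − (0.0592/n) log Q: log Q = (E° − E)·n/0.0592 = (+4.77 − (+4.798))·1/0.0592 = -0.4730.
So 1·log[Au⁺] = 1·log(0.032) − log Q = -1.4949 − (-0.4730) = -1.0219; [Au⁺] = 10^(-1.0219) ≈ 0.095 M.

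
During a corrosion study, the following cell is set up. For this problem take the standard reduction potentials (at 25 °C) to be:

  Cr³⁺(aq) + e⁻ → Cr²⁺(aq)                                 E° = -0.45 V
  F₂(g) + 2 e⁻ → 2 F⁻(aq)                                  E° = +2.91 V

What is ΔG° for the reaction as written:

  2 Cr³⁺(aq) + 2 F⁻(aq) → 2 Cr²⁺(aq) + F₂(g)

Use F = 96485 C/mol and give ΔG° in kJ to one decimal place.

As written, Cr³⁺/Cr²⁺ is reduced (cathode) and F₂/F⁻ is oxidised (anode), so E°cell = (-0.45) − (+2.91) = -3.36 V.
Balancing electrons gives n = 2.
ΔG° = −nFE° = −(2)(96485)(-3.36) = 648,379 J = +648.4 kJ.

+648.4 kJ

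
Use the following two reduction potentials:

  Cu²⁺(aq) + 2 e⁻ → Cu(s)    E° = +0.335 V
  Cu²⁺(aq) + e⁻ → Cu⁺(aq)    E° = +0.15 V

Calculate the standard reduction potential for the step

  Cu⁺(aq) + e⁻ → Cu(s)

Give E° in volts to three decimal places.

Sequential free energies add, so n₃E°₃ = n₁E°₁ + n₂E°₂.
With n₃ = 2, and the known step contributing 1×(+0.15) V, the unknown satisfies 1·E° = 2×(+0.335) − 1×(+0.15) = +0.520.
E° = +0.520 / 1 = +0.520 V.

+0.520 V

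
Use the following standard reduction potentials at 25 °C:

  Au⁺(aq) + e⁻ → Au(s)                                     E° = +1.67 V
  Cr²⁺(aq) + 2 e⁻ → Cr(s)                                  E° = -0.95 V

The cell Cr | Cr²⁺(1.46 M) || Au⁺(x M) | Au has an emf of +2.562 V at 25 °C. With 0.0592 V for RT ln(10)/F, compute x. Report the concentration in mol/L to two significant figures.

Au⁺/Au is the cathode, Cr²⁺/Cr the anode: E°cell = +2.62 V, n = 2.
Overall reaction: 2 Au⁺(aq) + Cr(s) → 2 Au(s) + Cr²⁺(aq); Q = [Cr²⁺]^1/[Au⁺]^2.
From E = E° − (0.0592/n) log Q: log Q = (E° − E)·n/0.0592 = (+2.62 − (+2.562))·2/0.0592 = 1.9595.
So 2·log[Au⁺] = 1·log(1.46) − log Q = 0.1644 − (1.9595) = -1.7951; log[Au⁺] = -1.7951 / 2 = -0.8975; [Au⁺] = 10^(-0.8975) ≈ 0.13 M.

0.13 M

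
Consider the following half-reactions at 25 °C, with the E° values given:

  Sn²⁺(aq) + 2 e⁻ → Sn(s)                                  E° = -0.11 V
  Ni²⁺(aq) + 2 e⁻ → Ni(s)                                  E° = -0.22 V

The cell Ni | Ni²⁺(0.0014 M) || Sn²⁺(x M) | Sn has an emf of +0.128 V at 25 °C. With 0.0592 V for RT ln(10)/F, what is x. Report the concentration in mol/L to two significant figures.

0.0057 M

Sn²⁺/Sn is the cathode, Ni²⁺/Ni the anode: E°cell = +0.11 V, n = 2.
Overall reaction: Sn²⁺(aq) + Ni(s) → Sn(s) + Ni²⁺(aq); Q = [Ni²⁺]^1/[Sn²⁺]^1.
From E = E° − (0.0592/n) log Q: log Q = (E° − E)·n/0.0592 = (+0.11 − (+0.128))·2/0.0592 = -0.6081.
So 1·log[Sn²⁺] = 1·log(0.0014) − log Q = -2.8539 − (-0.6081) = -2.2458; [Sn²⁺] = 10^(-2.2458) ≈ 0.0057 M.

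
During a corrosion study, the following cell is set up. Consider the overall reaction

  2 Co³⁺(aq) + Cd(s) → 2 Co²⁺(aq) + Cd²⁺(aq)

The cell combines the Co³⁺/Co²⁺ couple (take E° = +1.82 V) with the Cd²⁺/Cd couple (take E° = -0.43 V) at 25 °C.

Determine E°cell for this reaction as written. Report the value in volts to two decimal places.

+2.25 V

The Co³⁺/Co²⁺ couple has the higher reduction potential, so it is the cathode; Cd²⁺/Cd is oxidised at the anode.
E°cell = E°(cathode) − E°(anode) = (+1.82) − (-0.43) = +2.25 V.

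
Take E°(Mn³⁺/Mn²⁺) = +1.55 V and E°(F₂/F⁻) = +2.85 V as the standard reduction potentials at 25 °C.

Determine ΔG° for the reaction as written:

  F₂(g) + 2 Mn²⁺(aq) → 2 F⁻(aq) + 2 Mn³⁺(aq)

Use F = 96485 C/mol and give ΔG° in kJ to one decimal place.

-250.9 kJ

As written, F₂/F⁻ is reduced (cathode) and Mn³⁺/Mn²⁺ is oxidised (anode), so E°cell = (+2.85) − (+1.55) = +1.30 V.
Balancing electrons gives n = 2.
ΔG° = −nFE° = −(2)(96485)(+1.30) = -250,861 J = -250.9 kJ.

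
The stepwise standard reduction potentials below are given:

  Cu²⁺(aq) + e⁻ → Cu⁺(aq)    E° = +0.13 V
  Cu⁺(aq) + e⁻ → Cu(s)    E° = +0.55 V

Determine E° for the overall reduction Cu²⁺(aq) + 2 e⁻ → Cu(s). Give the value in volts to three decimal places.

Since ΔG° = −nFE° is additive over sequential reductions, n₃E°₃ = n₁E°₁ + n₂E°₂.
E°₃ = (1×+0.13 + 1×+0.55) / 2 = (+0.680) / 2 = +0.340 V.

+0.340 V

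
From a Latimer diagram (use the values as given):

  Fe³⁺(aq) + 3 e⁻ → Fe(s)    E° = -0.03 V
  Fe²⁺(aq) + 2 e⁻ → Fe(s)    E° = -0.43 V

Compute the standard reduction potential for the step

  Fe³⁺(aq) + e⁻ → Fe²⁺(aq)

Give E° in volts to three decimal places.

Sequential free energies add, so n₃E°₃ = n₁E°₁ + n₂E°₂.
With n₃ = 3, and the known step contributing 2×(-0.43) V, the unknown satisfies 1·E° = 3×(-0.03) − 2×(-0.43) = +0.770.
E° = +0.770 / 1 = +0.770 V.

+0.770 V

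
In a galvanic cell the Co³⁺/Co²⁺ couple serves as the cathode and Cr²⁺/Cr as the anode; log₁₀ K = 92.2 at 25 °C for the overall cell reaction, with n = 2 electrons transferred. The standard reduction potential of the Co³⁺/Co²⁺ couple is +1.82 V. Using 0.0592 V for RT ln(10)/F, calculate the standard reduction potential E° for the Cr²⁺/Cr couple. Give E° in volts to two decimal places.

E°cell = (0.0592/n)·log K = (0.0592/2)(92.2) = +2.729 V.
Since Co³⁺/Co²⁺ is the cathode and Cr²⁺/Cr the anode, E°cell = E°(Co³⁺/Co²⁺) − E°(Cr²⁺/Cr).
So E°(Cr²⁺/Cr) = E°(Co³⁺/Co²⁺) − E°cell = (+1.82) − (+2.729) = -0.91 V.

-0.91 V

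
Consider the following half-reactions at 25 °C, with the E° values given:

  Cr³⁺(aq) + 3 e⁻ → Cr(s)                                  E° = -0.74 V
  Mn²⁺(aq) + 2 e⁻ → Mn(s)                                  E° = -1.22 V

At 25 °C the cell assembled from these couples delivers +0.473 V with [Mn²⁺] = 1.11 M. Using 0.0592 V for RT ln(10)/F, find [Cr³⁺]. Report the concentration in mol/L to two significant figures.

0.52 M

Cr³⁺/Cr is the cathode, Mn²⁺/Mn the anode: E°cell = +0.48 V, n = 6.
Overall reaction: 2 Cr³⁺(aq) + 3 Mn(s) → 2 Cr(s) + 3 Mn²⁺(aq); Q = [Mn²⁺]^3/[Cr³⁺]^2.
From E = E° − (0.0592/n) log Q: log Q = (E° − E)·n/0.0592 = (+0.48 − (+0.473))·6/0.0592 = 0.7095.
So 2·log[Cr³⁺] = 3·log(1.11) − log Q = 0.1360 − (0.7095) = -0.5735; log[Cr³⁺] = -0.5735 / 2 = -0.2868; [Cr³⁺] = 10^(-0.2868) ≈ 0.52 M.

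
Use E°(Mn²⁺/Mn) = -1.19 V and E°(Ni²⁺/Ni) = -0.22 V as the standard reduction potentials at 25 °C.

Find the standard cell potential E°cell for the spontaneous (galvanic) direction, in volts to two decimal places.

The Ni²⁺/Ni couple has the higher reduction potential, so it is the cathode; Mn²⁺/Mn is oxidised at the anode.
E°cell = E°(cathode) − E°(anode) = (-0.22) − (-1.19) = +0.97 V.
Since E°cell > 0, the reaction is spontaneous under standard conditions.

+0.97 V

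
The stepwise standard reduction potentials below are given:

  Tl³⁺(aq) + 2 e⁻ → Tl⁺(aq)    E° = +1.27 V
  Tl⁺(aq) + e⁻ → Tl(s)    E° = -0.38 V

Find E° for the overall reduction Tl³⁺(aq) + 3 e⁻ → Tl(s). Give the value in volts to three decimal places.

+0.720 V

Standard free energies of sequential steps add: ΔG°₃ = ΔG°₁ + ΔG°₂, so n₃E°₃ = n₁E°₁ + n₂E°₂.
E°₃ = (2×+1.27 + 1×-0.38) / 3 = (+2.160) / 3 = +0.720 V.
E° values themselves are not directly additive — weighting by electron count is essential.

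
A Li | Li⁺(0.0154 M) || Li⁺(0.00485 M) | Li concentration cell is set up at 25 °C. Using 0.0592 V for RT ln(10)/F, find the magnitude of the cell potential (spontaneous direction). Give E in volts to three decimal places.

+0.030 V

For a concentration cell E°cell = 0. The 0.0154 M side is the cathode (reduction is favoured where [Li⁺] is higher).
With n = 1, E = −(0.0592/1) log([Li⁺]ₐₙ/[Li⁺]꜀ₐₜ) = −(0.0592/1) log(0.00485/0.0154) = −(0.0592/1)(-0.502) = +0.030 V.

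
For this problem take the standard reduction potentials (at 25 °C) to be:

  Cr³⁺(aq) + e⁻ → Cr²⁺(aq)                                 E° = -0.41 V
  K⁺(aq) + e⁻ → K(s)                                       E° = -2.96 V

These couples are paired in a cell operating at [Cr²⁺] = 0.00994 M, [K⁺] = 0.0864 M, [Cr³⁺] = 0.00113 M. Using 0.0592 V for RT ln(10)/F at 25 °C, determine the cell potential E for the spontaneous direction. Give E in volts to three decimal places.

Cr³⁺/Cr²⁺ is the cathode (higher E°), K⁺/K the anode: E°cell = -0.41 − (-2.96) = +2.55 V, n = 1.
Overall: Cr³⁺(aq) + K(s) → Cr²⁺(aq) + K⁺(aq)
Q = [Cr²⁺]·[K⁺] / ([Cr³⁺]); log Q = -0.119.
E = E° − (0.0592/n) log Q = +2.55 − (0.0592/1)(-0.119) = +2.557 V.

+2.557 V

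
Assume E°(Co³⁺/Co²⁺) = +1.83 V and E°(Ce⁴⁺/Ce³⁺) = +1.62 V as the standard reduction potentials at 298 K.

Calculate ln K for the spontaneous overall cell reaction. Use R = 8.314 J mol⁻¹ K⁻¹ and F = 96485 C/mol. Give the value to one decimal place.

8.2

Cathode: Co³⁺/Co²⁺; anode: Ce⁴⁺/Ce³⁺. E°cell = (+1.83) − (+1.62) = +0.21 V, with n = 1.
ΔG° = −nFE° = −RT ln K, so ln K = nFE°/(RT) = (1)(96485)(+0.21) / ((8.314)(298)) = 8.178.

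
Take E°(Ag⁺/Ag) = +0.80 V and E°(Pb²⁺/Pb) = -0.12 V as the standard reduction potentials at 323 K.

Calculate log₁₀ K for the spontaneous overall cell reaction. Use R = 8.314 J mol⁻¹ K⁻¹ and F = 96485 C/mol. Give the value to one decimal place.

28.7

Cathode: Ag⁺/Ag; anode: Pb²⁺/Pb. E°cell = (+0.80) − (-0.12) = +0.92 V, with n = 2.
ΔG° = −nFE° = −RT ln K, so ln K = nFE°/(RT) = (2)(96485)(+0.92) / ((8.314)(323)) = 66.110.
log₁₀ K = 66.110 / ln 10 = 28.7.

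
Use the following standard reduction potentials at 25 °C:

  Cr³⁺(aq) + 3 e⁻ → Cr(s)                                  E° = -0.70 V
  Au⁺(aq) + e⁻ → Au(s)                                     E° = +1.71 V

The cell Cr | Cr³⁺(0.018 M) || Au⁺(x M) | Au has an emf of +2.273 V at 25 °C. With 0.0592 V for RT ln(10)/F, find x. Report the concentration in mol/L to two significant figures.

0.0013 M

Au⁺/Au is the cathode, Cr³⁺/Cr the anode: E°cell = +2.41 V, n = 3.
Overall reaction: 3 Au⁺(aq) + Cr(s) → 3 Au(s) + Cr³⁺(aq); Q = [Cr³⁺]^1/[Au⁺]^3.
From E = E° − (0.0592/n) log Q: log Q = (E° − E)·n/0.0592 = (+2.41 − (+2.273))·3/0.0592 = 6.9426.
So 3·log[Au⁺] = 1·log(0.018) − log Q = -1.7447 − (6.9426) = -8.6873; log[Au⁺] = -8.6873 / 3 = -2.8958; [Au⁺] = 10^(-2.8958) ≈ 0.0013 M.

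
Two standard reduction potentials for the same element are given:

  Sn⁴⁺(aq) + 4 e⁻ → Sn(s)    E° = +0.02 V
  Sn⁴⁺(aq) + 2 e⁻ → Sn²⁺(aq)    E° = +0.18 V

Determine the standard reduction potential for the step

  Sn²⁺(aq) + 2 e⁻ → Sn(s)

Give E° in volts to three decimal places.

Sequential free energies add, so n₃E°₃ = n₁E°₁ + n₂E°₂.
With n₃ = 4, and the known step contributing 2×(+0.18) V, the unknown satisfies 2·E° = 4×(+0.02) − 2×(+0.18) = -0.280.
E° = -0.280 / 2 = -0.140 V.

-0.140 V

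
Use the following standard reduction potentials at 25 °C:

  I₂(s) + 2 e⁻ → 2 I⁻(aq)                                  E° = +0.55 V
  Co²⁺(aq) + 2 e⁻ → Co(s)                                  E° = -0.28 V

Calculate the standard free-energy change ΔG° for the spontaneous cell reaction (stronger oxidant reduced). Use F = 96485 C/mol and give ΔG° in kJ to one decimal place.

I₂/I⁻ (E° = +0.55 V) is the cathode; Co²⁺/Co (E° = -0.28 V) is the anode, so E°cell = +0.83 V.
Balancing electrons gives n = 2 (lcm of 2 and 2).
ΔG° = −nFE° = −(2)(96485)(+0.83) = -160,165 J = -160.2 kJ.

-160.2 kJ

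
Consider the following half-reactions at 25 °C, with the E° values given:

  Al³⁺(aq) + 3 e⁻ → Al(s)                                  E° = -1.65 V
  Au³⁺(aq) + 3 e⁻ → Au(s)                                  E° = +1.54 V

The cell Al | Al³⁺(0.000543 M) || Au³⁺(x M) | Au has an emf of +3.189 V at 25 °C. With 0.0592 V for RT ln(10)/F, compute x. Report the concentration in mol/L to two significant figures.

Au³⁺/Au is the cathode, Al³⁺/Al the anode: E°cell = +3.19 V, n = 3.
Overall reaction: Au³⁺(aq) + Al(s) → Au(s) + Al³⁺(aq); Q = [Al³⁺]^1/[Au³⁺]^1.
From E = E° − (0.0592/n) log Q: log Q = (E° − E)·n/0.0592 = (+3.19 − (+3.189))·3/0.0592 = 0.0507.
So 1·log[Au³⁺] = 1·log(0.000543) − log Q = -3.2652 − (0.0507) = -3.3159; [Au³⁺] = 10^(-3.3159) ≈ 0.00048 M.

0.00048 M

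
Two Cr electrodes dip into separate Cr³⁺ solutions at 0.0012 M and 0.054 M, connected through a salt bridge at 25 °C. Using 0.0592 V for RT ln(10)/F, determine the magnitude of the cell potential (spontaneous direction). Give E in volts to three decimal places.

For a concentration cell E°cell = 0. The 0.054 M side is the cathode (reduction is favoured where [Cr³⁺] is higher).
With n = 3, E = −(0.0592/3) log([Cr³⁺]ₐₙ/[Cr³⁺]꜀ₐₜ) = −(0.0592/3) log(0.0012/0.054) = −(0.0592/3)(-1.653) = +0.033 V.

+0.033 V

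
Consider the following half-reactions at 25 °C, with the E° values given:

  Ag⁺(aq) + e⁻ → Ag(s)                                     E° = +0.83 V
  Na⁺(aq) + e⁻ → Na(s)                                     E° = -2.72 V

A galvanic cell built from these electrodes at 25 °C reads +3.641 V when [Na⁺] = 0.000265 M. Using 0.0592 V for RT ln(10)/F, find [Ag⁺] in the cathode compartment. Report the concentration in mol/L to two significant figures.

0.0091 M

Ag⁺/Ag is the cathode, Na⁺/Na the anode: E°cell = +3.55 V, n = 1.
Overall reaction: Ag⁺(aq) + Na(s) → Ag(s) + Na⁺(aq); Q = [Na⁺]^1/[Ag⁺]^1.
From E = E° − (0.0592/n) log Q: log Q = (E° − E)·n/0.0592 = (+3.55 − (+3.641))·1/0.0592 = -1.5372.
So 1·log[Ag⁺] = 1·log(0.000265) − log Q = -3.5768 − (-1.5372) = -2.0396; [Ag⁺] = 10^(-2.0396) ≈ 0.0091 M.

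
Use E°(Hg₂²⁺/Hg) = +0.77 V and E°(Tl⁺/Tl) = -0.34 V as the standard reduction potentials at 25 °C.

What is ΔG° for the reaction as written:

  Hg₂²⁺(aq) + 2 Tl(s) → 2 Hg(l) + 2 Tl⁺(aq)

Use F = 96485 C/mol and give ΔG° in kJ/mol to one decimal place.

As written, Hg₂²⁺/Hg is reduced (cathode) and Tl⁺/Tl is oxidised (anode), so E°cell = (+0.77) − (-0.34) = +1.11 V.
Balancing electrons gives n = 2.
ΔG° = −nFE° = −(2)(96485)(+1.11) = -214,197 J = -214.2 kJ/mol.

-214.2 kJ/mol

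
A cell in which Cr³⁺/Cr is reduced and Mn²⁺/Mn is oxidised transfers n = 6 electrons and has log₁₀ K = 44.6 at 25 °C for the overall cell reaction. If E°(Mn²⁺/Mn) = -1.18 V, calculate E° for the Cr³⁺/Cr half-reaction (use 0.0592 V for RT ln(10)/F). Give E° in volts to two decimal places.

E°cell = (0.0592/n)·log K = (0.0592/6)(44.6) = +0.440 V.
Since Cr³⁺/Cr is the cathode and Mn²⁺/Mn the anode, E°cell = E°(Cr³⁺/Cr) − E°(Mn²⁺/Mn).
So E°(Cr³⁺/Cr) = E°cell + E°(Mn²⁺/Mn) = +0.440 + (-1.18) = -0.74 V.

-0.74 V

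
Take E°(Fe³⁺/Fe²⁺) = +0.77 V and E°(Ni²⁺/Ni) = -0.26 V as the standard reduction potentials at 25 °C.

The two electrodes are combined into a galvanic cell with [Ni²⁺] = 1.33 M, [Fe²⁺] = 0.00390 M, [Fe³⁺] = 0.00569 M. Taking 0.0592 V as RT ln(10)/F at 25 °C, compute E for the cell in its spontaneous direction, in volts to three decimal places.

+1.036 V

Fe³⁺/Fe²⁺ is the cathode (higher E°), Ni²⁺/Ni the anode: E°cell = +0.77 − (-0.26) = +1.03 V, n = 2.
Overall: 2 Fe³⁺(aq) + Ni(s) → 2 Fe²⁺(aq) + Ni²⁺(aq)
Q = [Fe²⁺]^2·[Ni²⁺] / ([Fe³⁺]^2); log Q = -0.204.
E = E° − (0.0592/n) log Q = +1.03 − (0.0592/2)(-0.204) = +1.036 V.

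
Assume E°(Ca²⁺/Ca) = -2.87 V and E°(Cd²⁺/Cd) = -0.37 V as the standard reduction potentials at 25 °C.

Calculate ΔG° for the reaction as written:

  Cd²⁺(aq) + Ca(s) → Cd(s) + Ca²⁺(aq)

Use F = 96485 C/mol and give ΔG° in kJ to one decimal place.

-482.4 kJ

As written, Cd²⁺/Cd is reduced (cathode) and Ca²⁺/Ca is oxidised (anode), so E°cell = (-0.37) − (-2.87) = +2.50 V.
Balancing electrons gives n = 2.
ΔG° = −nFE° = −(2)(96485)(+2.50) = -482,425 J = -482.4 kJ.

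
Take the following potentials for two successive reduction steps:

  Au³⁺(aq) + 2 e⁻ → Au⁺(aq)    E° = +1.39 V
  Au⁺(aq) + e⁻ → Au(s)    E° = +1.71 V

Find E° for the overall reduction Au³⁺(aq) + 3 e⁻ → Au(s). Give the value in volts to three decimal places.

Standard free energies of sequential steps add: ΔG°₃ = ΔG°₁ + ΔG°₂, so n₃E°₃ = n₁E°₁ + n₂E°₂.
E°₃ = (2×+1.39 + 1×+1.71) / 3 = (+4.490) / 3 = +1.497 V.
Simply averaging or adding the two E° values would be wrong; the electron-weighted sum is required.

+1.497 V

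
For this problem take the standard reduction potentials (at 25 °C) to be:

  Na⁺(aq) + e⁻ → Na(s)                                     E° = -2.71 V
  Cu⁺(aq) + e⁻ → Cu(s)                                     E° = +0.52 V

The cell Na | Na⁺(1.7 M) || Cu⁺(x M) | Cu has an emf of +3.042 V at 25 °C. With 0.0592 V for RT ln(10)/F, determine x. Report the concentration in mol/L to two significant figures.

0.0011 M

Cu⁺/Cu is the cathode, Na⁺/Na the anode: E°cell = +3.23 V, n = 1.
Overall reaction: Cu⁺(aq) + Na(s) → Cu(s) + Na⁺(aq); Q = [Na⁺]^1/[Cu⁺]^1.
From E = E° − (0.0592/n) log Q: log Q = (E° − E)·n/0.0592 = (+3.23 − (+3.042))·1/0.0592 = 3.1757.
So 1·log[Cu⁺] = 1·log(1.7) − log Q = 0.2304 − (3.1757) = -2.9453; [Cu⁺] = 10^(-2.9453) ≈ 0.0011 M.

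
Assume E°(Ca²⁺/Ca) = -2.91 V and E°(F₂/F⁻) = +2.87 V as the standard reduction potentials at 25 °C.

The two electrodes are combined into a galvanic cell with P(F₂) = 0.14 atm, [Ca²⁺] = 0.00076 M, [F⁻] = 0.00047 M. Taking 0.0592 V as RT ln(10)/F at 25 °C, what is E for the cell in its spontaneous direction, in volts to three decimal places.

F₂/F⁻ is the cathode (higher E°), Ca²⁺/Ca the anode: E°cell = +2.87 − (-2.91) = +5.78 V, n = 2.
Overall: F₂(g) + Ca(s) → 2 F⁻(aq) + Ca²⁺(aq)
Q = [F⁻]^2·[Ca²⁺] / (P(F₂)); log Q = -8.921.
E = E° − (0.0592/n) log Q = +5.78 − (0.0592/2)(-8.921) = +6.044 V.

+6.044 V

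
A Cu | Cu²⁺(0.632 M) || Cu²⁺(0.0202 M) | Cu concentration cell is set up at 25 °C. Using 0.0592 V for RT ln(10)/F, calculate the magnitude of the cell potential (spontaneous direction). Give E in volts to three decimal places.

+0.044 V

For a concentration cell E°cell = 0. The 0.632 M side is the cathode (reduction is favoured where [Cu²⁺] is higher).
With n = 2, E = −(0.0592/2) log([Cu²⁺]ₐₙ/[Cu²⁺]꜀ₐₜ) = −(0.0592/2) log(0.0202/0.632) = −(0.0592/2)(-1.495) = +0.044 V.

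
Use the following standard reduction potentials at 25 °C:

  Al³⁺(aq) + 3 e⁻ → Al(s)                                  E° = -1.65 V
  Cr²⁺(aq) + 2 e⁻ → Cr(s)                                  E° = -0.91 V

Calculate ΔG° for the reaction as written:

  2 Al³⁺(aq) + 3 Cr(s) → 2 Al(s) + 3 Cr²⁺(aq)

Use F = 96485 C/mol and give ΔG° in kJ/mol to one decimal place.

+428.4 kJ/mol

As written, Al³⁺/Al is reduced (cathode) and Cr²⁺/Cr is oxidised (anode), so E°cell = (-1.65) − (-0.91) = -0.74 V.
Balancing electrons gives n = 6.
ΔG° = −nFE° = −(6)(96485)(-0.74) = 428,393 J = +428.4 kJ/mol.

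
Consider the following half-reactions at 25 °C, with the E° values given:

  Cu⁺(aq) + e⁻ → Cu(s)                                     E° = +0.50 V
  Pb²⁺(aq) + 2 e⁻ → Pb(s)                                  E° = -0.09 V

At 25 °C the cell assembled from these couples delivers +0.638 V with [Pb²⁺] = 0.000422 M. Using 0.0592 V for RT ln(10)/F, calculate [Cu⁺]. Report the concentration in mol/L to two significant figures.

0.13 M

Cu⁺/Cu is the cathode, Pb²⁺/Pb the anode: E°cell = +0.59 V, n = 2.
Overall reaction: 2 Cu⁺(aq) + Pb(s) → 2 Cu(s) + Pb²⁺(aq); Q = [Pb²⁺]^1/[Cu⁺]^2.
From E = E° − (0.0592/n) log Q: log Q = (E° − E)·n/0.0592 = (+0.59 − (+0.638))·2/0.0592 = -1.6216.
So 2·log[Cu⁺] = 1·log(0.000422) − log Q = -3.3747 − (-1.6216) = -1.7531; log[Cu⁺] = -1.7531 / 2 = -0.8766; [Cu⁺] = 10^(-0.8766) ≈ 0.13 M.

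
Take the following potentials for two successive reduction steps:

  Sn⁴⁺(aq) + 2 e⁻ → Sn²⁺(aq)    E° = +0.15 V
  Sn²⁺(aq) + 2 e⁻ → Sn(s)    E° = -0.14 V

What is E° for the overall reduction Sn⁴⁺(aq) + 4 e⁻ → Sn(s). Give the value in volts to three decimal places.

Since ΔG° = −nFE° is additive over sequential reductions, n₃E°₃ = n₁E°₁ + n₂E°₂.
E°₃ = (2×+0.15 + 2×-0.14) / 4 = (+0.020) / 4 = +0.005 V.

+0.005 V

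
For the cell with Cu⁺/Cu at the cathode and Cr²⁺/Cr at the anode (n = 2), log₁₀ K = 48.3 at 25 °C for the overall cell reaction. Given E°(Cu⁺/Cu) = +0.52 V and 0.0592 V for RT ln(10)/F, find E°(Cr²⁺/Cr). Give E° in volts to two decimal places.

E°cell = (0.0592/n)·log K = (0.0592/2)(48.3) = +1.430 V.
Since Cu⁺/Cu is the cathode and Cr²⁺/Cr the anode, E°cell = E°(Cu⁺/Cu) − E°(Cr²⁺/Cr).
So E°(Cr²⁺/Cr) = E°(Cu⁺/Cu) − E°cell = (+0.52) − (+1.430) = -0.91 V.

-0.91 V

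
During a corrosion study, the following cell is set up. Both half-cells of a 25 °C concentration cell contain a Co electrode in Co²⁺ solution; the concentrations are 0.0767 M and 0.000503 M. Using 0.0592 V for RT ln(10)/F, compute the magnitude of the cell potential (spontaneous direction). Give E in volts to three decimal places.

For a concentration cell E°cell = 0. The 0.0767 M side is the cathode (reduction is favoured where [Co²⁺] is higher).
With n = 2, E = −(0.0592/2) log([Co²⁺]ₐₙ/[Co²⁺]꜀ₐₜ) = −(0.0592/2) log(0.000503/0.0767) = −(0.0592/2)(-2.183) = +0.065 V.

+0.065 V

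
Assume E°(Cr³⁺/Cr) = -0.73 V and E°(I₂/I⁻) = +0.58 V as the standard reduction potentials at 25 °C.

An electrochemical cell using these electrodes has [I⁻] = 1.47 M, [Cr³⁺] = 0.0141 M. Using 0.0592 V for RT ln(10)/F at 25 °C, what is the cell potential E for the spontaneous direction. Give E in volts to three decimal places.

I₂/I⁻ is the cathode (higher E°), Cr³⁺/Cr the anode: E°cell = +0.58 − (-0.73) = +1.31 V, n = 6.
Overall: 3 I₂(s) + 2 Cr(s) → 6 I⁻(aq) + 2 Cr³⁺(aq)
Q = [I⁻]^6·[Cr³⁺]^2; log Q = -2.698.
E = E° − (0.0592/n) log Q = +1.31 − (0.0592/6)(-2.698) = +1.337 V.

+1.337 V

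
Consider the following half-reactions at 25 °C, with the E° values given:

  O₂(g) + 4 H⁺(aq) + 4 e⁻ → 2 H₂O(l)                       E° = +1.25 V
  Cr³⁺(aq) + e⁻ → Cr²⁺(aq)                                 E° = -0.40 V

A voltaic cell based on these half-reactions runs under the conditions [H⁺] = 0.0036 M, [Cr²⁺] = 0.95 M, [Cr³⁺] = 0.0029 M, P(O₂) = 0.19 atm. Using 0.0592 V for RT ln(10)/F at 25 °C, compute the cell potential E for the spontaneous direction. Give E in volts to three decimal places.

O₂/H₂O is the cathode (higher E°), Cr³⁺/Cr²⁺ the anode: E°cell = +1.25 − (-0.40) = +1.65 V, n = 4.
Overall: O₂(g) + 4 H⁺(aq) + 4 Cr²⁺(aq) → 2 H₂O(l) + 4 Cr³⁺(aq)
Q = [Cr³⁺]^4 / (P(O₂)·[H⁺]^4·[Cr²⁺]^4); log Q = 0.435.
E = E° − (0.0592/n) log Q = +1.65 − (0.0592/4)(0.435) = +1.644 V.

+1.644 V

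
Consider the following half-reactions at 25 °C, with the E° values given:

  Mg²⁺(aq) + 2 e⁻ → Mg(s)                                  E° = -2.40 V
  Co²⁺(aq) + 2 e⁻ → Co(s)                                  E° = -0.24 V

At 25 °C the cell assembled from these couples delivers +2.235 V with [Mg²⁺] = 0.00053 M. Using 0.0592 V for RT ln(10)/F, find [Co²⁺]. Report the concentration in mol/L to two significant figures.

0.18 M

Co²⁺/Co is the cathode, Mg²⁺/Mg the anode: E°cell = +2.16 V, n = 2.
Overall reaction: Co²⁺(aq) + Mg(s) → Co(s) + Mg²⁺(aq); Q = [Mg²⁺]^1/[Co²⁺]^1.
From E = E° − (0.0592/n) log Q: log Q = (E° − E)·n/0.0592 = (+2.16 − (+2.235))·2/0.0592 = -2.5338.
So 1·log[Co²⁺] = 1·log(0.00053) − log Q = -3.2757 − (-2.5338) = -0.7419; [Co²⁺] = 10^(-0.7419) ≈ 0.18 M.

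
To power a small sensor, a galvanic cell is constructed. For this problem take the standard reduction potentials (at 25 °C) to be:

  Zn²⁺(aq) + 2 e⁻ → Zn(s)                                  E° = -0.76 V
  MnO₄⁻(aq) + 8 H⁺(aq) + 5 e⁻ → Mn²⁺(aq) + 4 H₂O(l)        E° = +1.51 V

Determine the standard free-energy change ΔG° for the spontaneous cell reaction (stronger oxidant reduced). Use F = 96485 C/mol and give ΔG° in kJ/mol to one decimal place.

-2190.2 kJ/mol

MnO₄⁻/Mn²⁺ (E° = +1.51 V) is the cathode; Zn²⁺/Zn (E° = -0.76 V) is the anode, so E°cell = +2.27 V.
Balancing electrons gives n = 10 (lcm of 5 and 2).
ΔG° = −nFE° = −(10)(96485)(+2.27) = -2,190,210 J = -2190.2 kJ/mol.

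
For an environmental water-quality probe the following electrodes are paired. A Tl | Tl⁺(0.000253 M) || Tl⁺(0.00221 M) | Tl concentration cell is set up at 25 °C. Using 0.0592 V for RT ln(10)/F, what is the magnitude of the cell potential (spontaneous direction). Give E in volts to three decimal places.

For a concentration cell E°cell = 0. The 0.00221 M side is the cathode (reduction is favoured where [Tl⁺] is higher).
With n = 1, E = −(0.0592/1) log([Tl⁺]ₐₙ/[Tl⁺]꜀ₐₜ) = −(0.0592/1) log(0.000253/0.00221) = −(0.0592/1)(-0.941) = +0.056 V.

+0.056 V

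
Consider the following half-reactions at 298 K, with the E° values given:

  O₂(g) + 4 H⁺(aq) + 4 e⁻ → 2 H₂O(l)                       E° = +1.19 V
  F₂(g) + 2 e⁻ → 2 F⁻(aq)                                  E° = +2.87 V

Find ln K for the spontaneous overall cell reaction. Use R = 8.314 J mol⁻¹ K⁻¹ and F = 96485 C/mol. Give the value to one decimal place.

261.7

Cathode: F₂/F⁻; anode: O₂/H₂O. E°cell = (+2.87) − (+1.19) = +1.68 V, with n = 4.
ΔG° = −nFE° = −RT ln K, so ln K = nFE°/(RT) = (4)(96485)(+1.68) / ((8.314)(298)) = 261.699.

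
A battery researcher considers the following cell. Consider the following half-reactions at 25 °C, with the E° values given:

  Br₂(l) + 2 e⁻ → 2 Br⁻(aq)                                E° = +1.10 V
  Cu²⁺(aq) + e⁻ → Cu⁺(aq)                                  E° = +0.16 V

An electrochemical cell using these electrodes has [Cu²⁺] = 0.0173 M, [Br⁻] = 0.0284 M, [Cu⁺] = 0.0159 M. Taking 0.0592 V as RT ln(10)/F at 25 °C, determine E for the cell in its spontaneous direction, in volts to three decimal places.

+1.029 V

Br₂/Br⁻ is the cathode (higher E°), Cu²⁺/Cu⁺ the anode: E°cell = +1.10 − (+0.16) = +0.94 V, n = 2.
Overall: Br₂(l) + 2 Cu⁺(aq) → 2 Br⁻(aq) + 2 Cu²⁺(aq)
Q = [Br⁻]^2·[Cu²⁺]^2 / ([Cu⁺]^2); log Q = -3.020.
E = E° − (0.0592/n) log Q = +0.94 − (0.0592/2)(-3.020) = +1.029 V.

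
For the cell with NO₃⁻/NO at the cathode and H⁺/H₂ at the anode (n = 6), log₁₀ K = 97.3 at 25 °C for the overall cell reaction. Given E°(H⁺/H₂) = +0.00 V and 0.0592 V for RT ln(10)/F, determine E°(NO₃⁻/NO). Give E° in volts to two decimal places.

+0.96 V

E°cell = (0.0592/n)·log K = (0.0592/6)(97.3) = +0.960 V.
Since NO₃⁻/NO is the cathode and H⁺/H₂ the anode, E°cell = E°(NO₃⁻/NO) − E°(H⁺/H₂).
So E°(NO₃⁻/NO) = E°cell + E°(H⁺/H₂) = +0.960 + (+0.00) = +0.96 V.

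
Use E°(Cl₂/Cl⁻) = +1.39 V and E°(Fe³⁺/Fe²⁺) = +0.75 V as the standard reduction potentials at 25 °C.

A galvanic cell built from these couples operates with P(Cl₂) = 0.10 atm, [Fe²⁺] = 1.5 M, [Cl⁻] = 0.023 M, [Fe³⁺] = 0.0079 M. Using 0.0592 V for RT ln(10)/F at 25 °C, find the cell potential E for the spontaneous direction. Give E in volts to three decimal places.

Cl₂/Cl⁻ is the cathode (higher E°), Fe³⁺/Fe²⁺ the anode: E°cell = +1.39 − (+0.75) = +0.64 V, n = 2.
Overall: Cl₂(g) + 2 Fe²⁺(aq) → 2 Cl⁻(aq) + 2 Fe³⁺(aq)
Q = [Cl⁻]^2·[Fe³⁺]^2 / (P(Cl₂)·[Fe²⁺]^2); log Q = -6.833.
E = E° − (0.0592/n) log Q = +0.64 − (0.0592/2)(-6.833) = +0.842 V.

+0.842 V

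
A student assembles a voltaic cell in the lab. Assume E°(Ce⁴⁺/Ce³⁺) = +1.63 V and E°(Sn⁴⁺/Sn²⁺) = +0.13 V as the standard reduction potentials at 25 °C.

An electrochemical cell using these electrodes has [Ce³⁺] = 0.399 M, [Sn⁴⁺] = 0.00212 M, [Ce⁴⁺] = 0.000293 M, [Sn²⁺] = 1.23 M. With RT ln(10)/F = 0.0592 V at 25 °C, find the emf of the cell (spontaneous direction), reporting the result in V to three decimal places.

+1.396 V

Ce⁴⁺/Ce³⁺ is the cathode (higher E°), Sn⁴⁺/Sn²⁺ the anode: E°cell = +1.63 − (+0.13) = +1.50 V, n = 2.
Overall: 2 Ce⁴⁺(aq) + Sn²⁺(aq) → 2 Ce³⁺(aq) + Sn⁴⁺(aq)
Q = [Ce³⁺]^2·[Sn⁴⁺] / ([Ce⁴⁺]^2·[Sn²⁺]); log Q = 3.505.
E = E° − (0.0592/n) log Q = +1.50 − (0.0592/2)(3.505) = +1.396 V.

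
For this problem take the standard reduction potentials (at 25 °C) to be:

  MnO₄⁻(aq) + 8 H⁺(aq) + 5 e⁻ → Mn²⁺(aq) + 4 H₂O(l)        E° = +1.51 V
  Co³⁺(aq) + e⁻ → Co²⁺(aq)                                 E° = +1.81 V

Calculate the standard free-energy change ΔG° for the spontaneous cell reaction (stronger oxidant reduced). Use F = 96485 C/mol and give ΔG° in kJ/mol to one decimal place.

-144.7 kJ/mol

Co³⁺/Co²⁺ (E° = +1.81 V) is the cathode; MnO₄⁻/Mn²⁺ (E° = +1.51 V) is the anode, so E°cell = +0.30 V.
Balancing electrons gives n = 5 (lcm of 1 and 5).
ΔG° = −nFE° = −(5)(96485)(+0.30) = -144,728 J = -144.7 kJ/mol.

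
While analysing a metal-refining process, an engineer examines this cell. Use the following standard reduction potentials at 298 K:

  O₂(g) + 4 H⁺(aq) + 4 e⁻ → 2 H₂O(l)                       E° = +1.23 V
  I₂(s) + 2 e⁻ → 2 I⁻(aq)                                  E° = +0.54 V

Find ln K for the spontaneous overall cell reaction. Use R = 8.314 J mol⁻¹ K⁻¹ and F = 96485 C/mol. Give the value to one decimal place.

Cathode: O₂/H₂O; anode: I₂/I⁻. E°cell = (+1.23) − (+0.54) = +0.69 V, with n = 4.
ΔG° = −nFE° = −RT ln K, so ln K = nFE°/(RT) = (4)(96485)(+0.69) / ((8.314)(298)) = 107.484.

107.5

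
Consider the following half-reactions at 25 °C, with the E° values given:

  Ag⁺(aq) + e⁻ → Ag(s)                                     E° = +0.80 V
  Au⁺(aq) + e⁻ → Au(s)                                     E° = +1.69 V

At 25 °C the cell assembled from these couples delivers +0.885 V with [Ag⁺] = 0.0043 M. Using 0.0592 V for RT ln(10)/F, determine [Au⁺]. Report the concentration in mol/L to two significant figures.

0.0035 M

Au⁺/Au is the cathode, Ag⁺/Ag the anode: E°cell = +0.89 V, n = 1.
Overall reaction: Au⁺(aq) + Ag(s) → Au(s) + Ag⁺(aq); Q = [Ag⁺]^1/[Au⁺]^1.
From E = E° − (0.0592/n) log Q: log Q = (E° − E)·n/0.0592 = (+0.89 − (+0.885))·1/0.0592 = 0.0845.
So 1·log[Au⁺] = 1·log(0.0043) − log Q = -2.3665 − (0.0845) = -2.4510; [Au⁺] = 10^(-2.4510) ≈ 0.0035 M.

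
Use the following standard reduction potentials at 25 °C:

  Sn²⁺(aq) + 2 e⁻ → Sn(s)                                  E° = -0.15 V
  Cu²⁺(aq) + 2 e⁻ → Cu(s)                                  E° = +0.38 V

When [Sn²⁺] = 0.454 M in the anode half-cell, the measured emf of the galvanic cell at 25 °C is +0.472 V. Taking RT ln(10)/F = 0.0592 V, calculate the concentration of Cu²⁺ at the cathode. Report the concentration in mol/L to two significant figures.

Cu²⁺/Cu is the cathode, Sn²⁺/Sn the anode: E°cell = +0.53 V, n = 2.
Overall reaction: Cu²⁺(aq) + Sn(s) → Cu(s) + Sn²⁺(aq); Q = [Sn²⁺]^1/[Cu²⁺]^1.
From E = E° − (0.0592/n) log Q: log Q = (E° − E)·n/0.0592 = (+0.53 − (+0.472))·2/0.0592 = 1.9595.
So 1·log[Cu²⁺] = 1·log(0.454) − log Q = -0.3429 − (1.9595) = -2.3024; [Cu²⁺] = 10^(-2.3024) ≈ 0.0050 M.

0.0050 M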